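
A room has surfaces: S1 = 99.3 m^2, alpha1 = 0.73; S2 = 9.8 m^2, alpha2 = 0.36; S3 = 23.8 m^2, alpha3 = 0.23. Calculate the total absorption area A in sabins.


Given surfaces:
  Surface 1: 99.3 * 0.73 = 72.489
  Surface 2: 9.8 * 0.36 = 3.528
  Surface 3: 23.8 * 0.23 = 5.474
Formula: A = sum(Si * alpha_i)
A = 72.489 + 3.528 + 5.474
A = 81.49

81.49 sabins


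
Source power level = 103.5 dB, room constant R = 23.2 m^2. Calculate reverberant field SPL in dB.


Given values:
  Lw = 103.5 dB, R = 23.2 m^2
Formula: SPL = Lw + 10 * log10(4 / R)
Compute 4 / R = 4 / 23.2 = 0.172414
Compute 10 * log10(0.172414) = -7.6343
SPL = 103.5 + (-7.6343) = 95.87

95.87 dB


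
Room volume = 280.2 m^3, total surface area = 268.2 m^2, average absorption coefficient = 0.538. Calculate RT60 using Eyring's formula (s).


Given values:
  V = 280.2 m^3, S = 268.2 m^2, alpha = 0.538
Formula: RT60 = 0.161 * V / (-S * ln(1 - alpha))
Compute ln(1 - 0.538) = ln(0.462) = -0.77219
Denominator: -268.2 * -0.77219 = 207.1014
Numerator: 0.161 * 280.2 = 45.1122
RT60 = 45.1122 / 207.1014 = 0.218

0.218 s


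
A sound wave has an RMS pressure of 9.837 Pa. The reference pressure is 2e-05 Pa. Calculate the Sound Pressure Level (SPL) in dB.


Given values:
  p = 9.837 Pa
  p_ref = 2e-05 Pa
Formula: SPL = 20 * log10(p / p_ref)
Compute ratio: p / p_ref = 9.837 / 2e-05 = 491850
Compute log10: log10(491850) = 5.691833
Multiply: SPL = 20 * 5.691833 = 113.84

113.84 dB


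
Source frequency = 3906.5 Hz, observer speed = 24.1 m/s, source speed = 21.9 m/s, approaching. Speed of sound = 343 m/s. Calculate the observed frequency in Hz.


Given values:
  f_s = 3906.5 Hz, v_o = 24.1 m/s, v_s = 21.9 m/s
  Direction: approaching
Formula: f_o = f_s * (c + v_o) / (c - v_s)
Numerator: c + v_o = 343 + 24.1 = 367.1
Denominator: c - v_s = 343 - 21.9 = 321.1
f_o = 3906.5 * 367.1 / 321.1 = 4466.14

4466.14 Hz


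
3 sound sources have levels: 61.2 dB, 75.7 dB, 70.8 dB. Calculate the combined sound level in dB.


Formula: L_total = 10 * log10( sum(10^(Li/10)) )
  Source 1: 10^(61.2/10) = 1318256.7386
  Source 2: 10^(75.7/10) = 37153522.9097
  Source 3: 10^(70.8/10) = 12022644.3462
Sum of linear values = 50494423.9945
L_total = 10 * log10(50494423.9945) = 77.03

77.03 dB


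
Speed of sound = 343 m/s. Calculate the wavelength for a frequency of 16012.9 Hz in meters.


Given values:
  c = 343 m/s, f = 16012.9 Hz
Formula: lambda = c / f
lambda = 343 / 16012.9
lambda = 0.0214

0.0214 m


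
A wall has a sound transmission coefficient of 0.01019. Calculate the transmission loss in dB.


Given values:
  tau = 0.01019
Formula: TL = 10 * log10(1 / tau)
Compute 1 / tau = 1 / 0.01019 = 98.1354
Compute log10(98.1354) = 1.991826
TL = 10 * 1.991826 = 19.92

19.92 dB


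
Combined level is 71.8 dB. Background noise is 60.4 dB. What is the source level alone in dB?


Given values:
  L_total = 71.8 dB, L_bg = 60.4 dB
Formula: L_source = 10 * log10(10^(L_total/10) - 10^(L_bg/10))
Convert to linear:
  10^(71.8/10) = 15135612.4844
  10^(60.4/10) = 1096478.1961
Difference: 15135612.4844 - 1096478.1961 = 14039134.2883
L_source = 10 * log10(14039134.2883) = 71.47

71.47 dB


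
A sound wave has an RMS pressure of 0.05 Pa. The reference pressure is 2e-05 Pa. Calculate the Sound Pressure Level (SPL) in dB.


Given values:
  p = 0.05 Pa
  p_ref = 2e-05 Pa
Formula: SPL = 20 * log10(p / p_ref)
Compute ratio: p / p_ref = 0.05 / 2e-05 = 2500
Compute log10: log10(2500) = 3.39794
Multiply: SPL = 20 * 3.39794 = 67.96

67.96 dB


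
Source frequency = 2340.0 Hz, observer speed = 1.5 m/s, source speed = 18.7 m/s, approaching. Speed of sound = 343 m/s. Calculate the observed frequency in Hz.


Given values:
  f_s = 2340.0 Hz, v_o = 1.5 m/s, v_s = 18.7 m/s
  Direction: approaching
Formula: f_o = f_s * (c + v_o) / (c - v_s)
Numerator: c + v_o = 343 + 1.5 = 344.5
Denominator: c - v_s = 343 - 18.7 = 324.3
f_o = 2340.0 * 344.5 / 324.3 = 2485.75

2485.75 Hz


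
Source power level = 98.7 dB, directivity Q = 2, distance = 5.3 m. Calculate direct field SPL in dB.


Given values:
  Lw = 98.7 dB, Q = 2, r = 5.3 m
Formula: SPL = Lw + 10 * log10(Q / (4 * pi * r^2))
Compute 4 * pi * r^2 = 4 * pi * 5.3^2 = 352.9894
Compute Q / denom = 2 / 352.9894 = 0.00566589
Compute 10 * log10(0.00566589) = -22.4673
SPL = 98.7 + (-22.4673) = 76.23

76.23 dB


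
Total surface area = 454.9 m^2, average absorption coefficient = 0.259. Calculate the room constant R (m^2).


Given values:
  S = 454.9 m^2, alpha = 0.259
Formula: R = S * alpha / (1 - alpha)
Numerator: 454.9 * 0.259 = 117.8191
Denominator: 1 - 0.259 = 0.741
R = 117.8191 / 0.741 = 159.0

159.0 m^2


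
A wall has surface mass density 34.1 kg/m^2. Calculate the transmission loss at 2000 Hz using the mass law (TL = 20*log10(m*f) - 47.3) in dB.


Given values:
  m = 34.1 kg/m^2, f = 2000 Hz
Formula: TL = 20 * log10(m * f) - 47.3
Compute m * f = 34.1 * 2000 = 68200.0
Compute log10(68200.0) = 4.833784
Compute 20 * 4.833784 = 96.6757
TL = 96.6757 - 47.3 = 49.38

49.38 dB


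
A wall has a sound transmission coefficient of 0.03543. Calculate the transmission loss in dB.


Given values:
  tau = 0.03543
Formula: TL = 10 * log10(1 / tau)
Compute 1 / tau = 1 / 0.03543 = 28.2247
Compute log10(28.2247) = 1.450629
TL = 10 * 1.450629 = 14.51

14.51 dB


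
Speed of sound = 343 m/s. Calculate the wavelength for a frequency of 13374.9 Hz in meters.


Given values:
  c = 343 m/s, f = 13374.9 Hz
Formula: lambda = c / f
lambda = 343 / 13374.9
lambda = 0.0256

0.0256 m


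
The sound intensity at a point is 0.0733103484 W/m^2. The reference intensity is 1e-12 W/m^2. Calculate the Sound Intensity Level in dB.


Given values:
  I = 0.0733103484 W/m^2
  I_ref = 1e-12 W/m^2
Formula: SIL = 10 * log10(I / I_ref)
Compute ratio: I / I_ref = 73310348400
Compute log10: log10(73310348400) = 10.865165
Multiply: SIL = 10 * 10.865165 = 108.65

108.65 dB


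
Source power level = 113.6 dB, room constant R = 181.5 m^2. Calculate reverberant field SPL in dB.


Given values:
  Lw = 113.6 dB, R = 181.5 m^2
Formula: SPL = Lw + 10 * log10(4 / R)
Compute 4 / R = 4 / 181.5 = 0.022039
Compute 10 * log10(0.022039) = -16.5681
SPL = 113.6 + (-16.5681) = 97.03

97.03 dB


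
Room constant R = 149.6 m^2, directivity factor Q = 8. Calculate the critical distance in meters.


Given values:
  R = 149.6 m^2, Q = 8
Formula: d_c = 0.141 * sqrt(Q * R)
Compute Q * R = 8 * 149.6 = 1196.8
Compute sqrt(1196.8) = 34.5948
d_c = 0.141 * 34.5948 = 4.878

4.878 m


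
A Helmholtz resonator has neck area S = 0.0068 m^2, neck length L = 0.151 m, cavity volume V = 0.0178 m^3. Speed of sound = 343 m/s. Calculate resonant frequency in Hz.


Given values:
  S = 0.0068 m^2, L = 0.151 m, V = 0.0178 m^3, c = 343 m/s
Formula: f = (c / (2*pi)) * sqrt(S / (V * L))
Compute V * L = 0.0178 * 0.151 = 0.0026878
Compute S / (V * L) = 0.0068 / 0.0026878 = 2.53
Compute sqrt(2.53) = 1.590597
Compute c / (2*pi) = 343 / 6.283185 = 54.590148
f = 54.590148 * 1.590597 = 86.83

86.83 Hz


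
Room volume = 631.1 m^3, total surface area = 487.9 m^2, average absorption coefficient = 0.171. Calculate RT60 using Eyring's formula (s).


Given values:
  V = 631.1 m^3, S = 487.9 m^2, alpha = 0.171
Formula: RT60 = 0.161 * V / (-S * ln(1 - alpha))
Compute ln(1 - 0.171) = ln(0.829) = -0.187535
Denominator: -487.9 * -0.187535 = 91.4983
Numerator: 0.161 * 631.1 = 101.6071
RT60 = 101.6071 / 91.4983 = 1.11

1.11 s


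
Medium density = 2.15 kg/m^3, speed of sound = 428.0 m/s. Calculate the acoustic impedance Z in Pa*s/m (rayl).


Given values:
  rho = 2.15 kg/m^3
  c = 428.0 m/s
Formula: Z = rho * c
Z = 2.15 * 428.0
Z = 920.2

920.2 rayl


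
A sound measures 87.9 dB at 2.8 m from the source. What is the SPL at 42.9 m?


Given values:
  SPL1 = 87.9 dB, r1 = 2.8 m, r2 = 42.9 m
Formula: SPL2 = SPL1 - 20 * log10(r2 / r1)
Compute ratio: r2 / r1 = 42.9 / 2.8 = 15.3214
Compute log10: log10(15.3214) = 1.185298
Compute drop: 20 * 1.185298 = 23.706
SPL2 = 87.9 - 23.706 = 64.19

64.19 dB


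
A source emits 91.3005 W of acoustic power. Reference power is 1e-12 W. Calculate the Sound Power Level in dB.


Given values:
  W = 91.3005 W
  W_ref = 1e-12 W
Formula: SWL = 10 * log10(W / W_ref)
Compute ratio: W / W_ref = 91300500000000
Compute log10: log10(91300500000000) = 13.960473
Multiply: SWL = 10 * 13.960473 = 139.6

139.6 dB


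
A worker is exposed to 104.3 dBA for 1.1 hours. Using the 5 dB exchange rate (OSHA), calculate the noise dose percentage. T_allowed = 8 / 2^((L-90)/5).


Given values:
  L = 104.3 dBA, T = 1.1 hours
Formula: T_allowed = 8 / 2^((L - 90) / 5)
Compute exponent: (104.3 - 90) / 5 = 2.86
Compute 2^(2.86) = 7.260153
T_allowed = 8 / 7.260153 = 1.101905 hours
Dose = (T / T_allowed) * 100
Dose = (1.1 / 1.101905) * 100 = 99.83

99.83 %


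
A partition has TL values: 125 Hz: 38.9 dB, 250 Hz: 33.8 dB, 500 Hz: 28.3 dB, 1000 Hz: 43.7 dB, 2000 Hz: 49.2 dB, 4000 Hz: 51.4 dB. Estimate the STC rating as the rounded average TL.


Given TL values at each frequency:
  125 Hz: 38.9 dB
  250 Hz: 33.8 dB
  500 Hz: 28.3 dB
  1000 Hz: 43.7 dB
  2000 Hz: 49.2 dB
  4000 Hz: 51.4 dB
Formula: STC ~ round(average of TL values)
Sum = 38.9 + 33.8 + 28.3 + 43.7 + 49.2 + 51.4 = 245.3
Average = 245.3 / 6 = 40.88
Rounded: 41

41


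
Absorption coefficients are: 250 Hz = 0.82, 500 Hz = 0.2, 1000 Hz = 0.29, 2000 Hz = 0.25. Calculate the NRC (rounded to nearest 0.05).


Given values:
  a_250 = 0.82, a_500 = 0.2
  a_1000 = 0.29, a_2000 = 0.25
Formula: NRC = (a250 + a500 + a1000 + a2000) / 4
Sum = 0.82 + 0.2 + 0.29 + 0.25 = 1.56
NRC = 1.56 / 4 = 0.39
Rounded to nearest 0.05: 0.4

0.4


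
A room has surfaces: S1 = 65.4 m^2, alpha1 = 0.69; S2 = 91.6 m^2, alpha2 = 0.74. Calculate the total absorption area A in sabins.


Given surfaces:
  Surface 1: 65.4 * 0.69 = 45.126
  Surface 2: 91.6 * 0.74 = 67.784
Formula: A = sum(Si * alpha_i)
A = 45.126 + 67.784
A = 112.91

112.91 sabins


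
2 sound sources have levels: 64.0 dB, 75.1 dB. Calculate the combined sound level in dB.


Formula: L_total = 10 * log10( sum(10^(Li/10)) )
  Source 1: 10^(64.0/10) = 2511886.4315
  Source 2: 10^(75.1/10) = 32359365.693
Sum of linear values = 34871252.1245
L_total = 10 * log10(34871252.1245) = 75.42

75.42 dB


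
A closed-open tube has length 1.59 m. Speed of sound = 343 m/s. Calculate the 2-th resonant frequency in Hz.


Given values:
  Tube type: closed-open, L = 1.59 m, c = 343 m/s, n = 2
Formula: f_n = (2n - 1) * c / (4 * L)
Compute 2n - 1 = 2*2 - 1 = 3
Compute 4 * L = 4 * 1.59 = 6.36
f = 3 * 343 / 6.36
f = 161.79

161.79 Hz


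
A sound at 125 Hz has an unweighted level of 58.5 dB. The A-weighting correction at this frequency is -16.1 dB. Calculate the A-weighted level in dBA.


Given values:
  SPL = 58.5 dB
  A-weighting at 125 Hz = -16.1 dB
Formula: L_A = SPL + A_weight
L_A = 58.5 + (-16.1)
L_A = 42.4

42.4 dBA


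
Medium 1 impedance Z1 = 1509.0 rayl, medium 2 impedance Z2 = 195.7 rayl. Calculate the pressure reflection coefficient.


Given values:
  Z1 = 1509.0 rayl, Z2 = 195.7 rayl
Formula: R = (Z2 - Z1) / (Z2 + Z1)
Numerator: Z2 - Z1 = 195.7 - 1509.0 = -1313.3
Denominator: Z2 + Z1 = 195.7 + 1509.0 = 1704.7
R = -1313.3 / 1704.7 = -0.7704

-0.7704


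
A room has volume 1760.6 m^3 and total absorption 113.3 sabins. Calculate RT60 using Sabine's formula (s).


Given values:
  V = 1760.6 m^3
  A = 113.3 sabins
Formula: RT60 = 0.161 * V / A
Numerator: 0.161 * 1760.6 = 283.4566
RT60 = 283.4566 / 113.3 = 2.502

2.502 s


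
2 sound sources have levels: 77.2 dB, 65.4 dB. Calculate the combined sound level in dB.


Formula: L_total = 10 * log10( sum(10^(Li/10)) )
  Source 1: 10^(77.2/10) = 52480746.025
  Source 2: 10^(65.4/10) = 3467368.5045
Sum of linear values = 55948114.5295
L_total = 10 * log10(55948114.5295) = 77.48

77.48 dB


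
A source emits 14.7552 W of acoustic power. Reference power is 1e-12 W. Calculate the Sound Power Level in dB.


Given values:
  W = 14.7552 W
  W_ref = 1e-12 W
Formula: SWL = 10 * log10(W / W_ref)
Compute ratio: W / W_ref = 14755200000000
Compute log10: log10(14755200000000) = 13.168945
Multiply: SWL = 10 * 13.168945 = 131.69

131.69 dB


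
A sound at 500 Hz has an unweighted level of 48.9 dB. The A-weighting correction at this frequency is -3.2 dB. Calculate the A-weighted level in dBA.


Given values:
  SPL = 48.9 dB
  A-weighting at 500 Hz = -3.2 dB
Formula: L_A = SPL + A_weight
L_A = 48.9 + (-3.2)
L_A = 45.7

45.7 dBA


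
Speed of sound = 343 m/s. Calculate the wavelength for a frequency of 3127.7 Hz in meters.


Given values:
  c = 343 m/s, f = 3127.7 Hz
Formula: lambda = c / f
lambda = 343 / 3127.7
lambda = 0.1097

0.1097 m


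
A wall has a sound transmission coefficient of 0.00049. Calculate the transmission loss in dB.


Given values:
  tau = 0.00049
Formula: TL = 10 * log10(1 / tau)
Compute 1 / tau = 1 / 0.00049 = 2040.8163
Compute log10(2040.8163) = 3.309804
TL = 10 * 3.309804 = 33.1

33.1 dB


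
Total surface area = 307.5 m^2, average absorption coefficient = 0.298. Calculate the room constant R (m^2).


Given values:
  S = 307.5 m^2, alpha = 0.298
Formula: R = S * alpha / (1 - alpha)
Numerator: 307.5 * 0.298 = 91.635
Denominator: 1 - 0.298 = 0.702
R = 91.635 / 0.702 = 130.53

130.53 m^2


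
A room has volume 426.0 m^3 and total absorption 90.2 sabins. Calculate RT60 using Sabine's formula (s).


Given values:
  V = 426.0 m^3
  A = 90.2 sabins
Formula: RT60 = 0.161 * V / A
Numerator: 0.161 * 426.0 = 68.586
RT60 = 68.586 / 90.2 = 0.76

0.76 s


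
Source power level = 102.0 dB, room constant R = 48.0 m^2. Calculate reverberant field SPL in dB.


Given values:
  Lw = 102.0 dB, R = 48.0 m^2
Formula: SPL = Lw + 10 * log10(4 / R)
Compute 4 / R = 4 / 48.0 = 0.083333
Compute 10 * log10(0.083333) = -10.7918
SPL = 102.0 + (-10.7918) = 91.21

91.21 dB


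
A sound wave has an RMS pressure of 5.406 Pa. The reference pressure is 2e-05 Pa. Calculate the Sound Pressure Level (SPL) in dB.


Given values:
  p = 5.406 Pa
  p_ref = 2e-05 Pa
Formula: SPL = 20 * log10(p / p_ref)
Compute ratio: p / p_ref = 5.406 / 2e-05 = 270300
Compute log10: log10(270300) = 5.431846
Multiply: SPL = 20 * 5.431846 = 108.64

108.64 dB


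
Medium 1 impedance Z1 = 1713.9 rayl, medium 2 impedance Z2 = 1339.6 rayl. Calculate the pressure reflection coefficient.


Given values:
  Z1 = 1713.9 rayl, Z2 = 1339.6 rayl
Formula: R = (Z2 - Z1) / (Z2 + Z1)
Numerator: Z2 - Z1 = 1339.6 - 1713.9 = -374.3
Denominator: Z2 + Z1 = 1339.6 + 1713.9 = 3053.5
R = -374.3 / 3053.5 = -0.1226

-0.1226


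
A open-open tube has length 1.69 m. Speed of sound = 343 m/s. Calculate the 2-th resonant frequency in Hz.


Given values:
  Tube type: open-open, L = 1.69 m, c = 343 m/s, n = 2
Formula: f_n = n * c / (2 * L)
Compute 2 * L = 2 * 1.69 = 3.38
f = 2 * 343 / 3.38
f = 202.96

202.96 Hz


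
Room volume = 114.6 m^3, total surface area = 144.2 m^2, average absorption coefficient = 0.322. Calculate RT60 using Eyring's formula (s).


Given values:
  V = 114.6 m^3, S = 144.2 m^2, alpha = 0.322
Formula: RT60 = 0.161 * V / (-S * ln(1 - alpha))
Compute ln(1 - 0.322) = ln(0.678) = -0.388608
Denominator: -144.2 * -0.388608 = 56.0373
Numerator: 0.161 * 114.6 = 18.4506
RT60 = 18.4506 / 56.0373 = 0.329

0.329 s


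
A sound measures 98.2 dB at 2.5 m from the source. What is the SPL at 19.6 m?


Given values:
  SPL1 = 98.2 dB, r1 = 2.5 m, r2 = 19.6 m
Formula: SPL2 = SPL1 - 20 * log10(r2 / r1)
Compute ratio: r2 / r1 = 19.6 / 2.5 = 7.84
Compute log10: log10(7.84) = 0.894316
Compute drop: 20 * 0.894316 = 17.8863
SPL2 = 98.2 - 17.8863 = 80.31

80.31 dB


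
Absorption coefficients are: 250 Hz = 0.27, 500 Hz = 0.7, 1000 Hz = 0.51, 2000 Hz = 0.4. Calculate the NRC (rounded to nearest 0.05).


Given values:
  a_250 = 0.27, a_500 = 0.7
  a_1000 = 0.51, a_2000 = 0.4
Formula: NRC = (a250 + a500 + a1000 + a2000) / 4
Sum = 0.27 + 0.7 + 0.51 + 0.4 = 1.88
NRC = 1.88 / 4 = 0.47
Rounded to nearest 0.05: 0.45

0.45


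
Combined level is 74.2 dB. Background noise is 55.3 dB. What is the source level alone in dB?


Given values:
  L_total = 74.2 dB, L_bg = 55.3 dB
Formula: L_source = 10 * log10(10^(L_total/10) - 10^(L_bg/10))
Convert to linear:
  10^(74.2/10) = 26302679.919
  10^(55.3/10) = 338844.1561
Difference: 26302679.919 - 338844.1561 = 25963835.7629
L_source = 10 * log10(25963835.7629) = 74.14

74.14 dB


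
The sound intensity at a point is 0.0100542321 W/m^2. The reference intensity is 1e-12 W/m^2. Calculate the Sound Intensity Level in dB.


Given values:
  I = 0.0100542321 W/m^2
  I_ref = 1e-12 W/m^2
Formula: SIL = 10 * log10(I / I_ref)
Compute ratio: I / I_ref = 10054232100
Compute log10: log10(10054232100) = 10.002349
Multiply: SIL = 10 * 10.002349 = 100.02

100.02 dB


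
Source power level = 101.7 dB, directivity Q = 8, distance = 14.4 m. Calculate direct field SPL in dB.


Given values:
  Lw = 101.7 dB, Q = 8, r = 14.4 m
Formula: SPL = Lw + 10 * log10(Q / (4 * pi * r^2))
Compute 4 * pi * r^2 = 4 * pi * 14.4^2 = 2605.7626
Compute Q / denom = 8 / 2605.7626 = 0.00307012
Compute 10 * log10(0.00307012) = -25.1284
SPL = 101.7 + (-25.1284) = 76.57

76.57 dB


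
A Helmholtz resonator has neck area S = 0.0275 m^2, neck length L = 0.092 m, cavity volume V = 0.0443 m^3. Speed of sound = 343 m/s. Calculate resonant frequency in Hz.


Given values:
  S = 0.0275 m^2, L = 0.092 m, V = 0.0443 m^3, c = 343 m/s
Formula: f = (c / (2*pi)) * sqrt(S / (V * L))
Compute V * L = 0.0443 * 0.092 = 0.0040756
Compute S / (V * L) = 0.0275 / 0.0040756 = 6.7475
Compute sqrt(6.7475) = 2.597595
Compute c / (2*pi) = 343 / 6.283185 = 54.590148
f = 54.590148 * 2.597595 = 141.8

141.8 Hz


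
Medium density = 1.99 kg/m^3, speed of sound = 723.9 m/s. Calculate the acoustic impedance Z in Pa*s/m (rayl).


Given values:
  rho = 1.99 kg/m^3
  c = 723.9 m/s
Formula: Z = rho * c
Z = 1.99 * 723.9
Z = 1440.56

1440.56 rayl


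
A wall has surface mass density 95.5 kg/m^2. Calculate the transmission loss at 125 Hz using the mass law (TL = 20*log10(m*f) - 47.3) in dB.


Given values:
  m = 95.5 kg/m^2, f = 125 Hz
Formula: TL = 20 * log10(m * f) - 47.3
Compute m * f = 95.5 * 125 = 11937.5
Compute log10(11937.5) = 4.076913
Compute 20 * 4.076913 = 81.5383
TL = 81.5383 - 47.3 = 34.24

34.24 dB


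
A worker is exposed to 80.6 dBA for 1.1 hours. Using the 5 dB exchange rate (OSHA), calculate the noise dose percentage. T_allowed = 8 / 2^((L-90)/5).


Given values:
  L = 80.6 dBA, T = 1.1 hours
Formula: T_allowed = 8 / 2^((L - 90) / 5)
Compute exponent: (80.6 - 90) / 5 = -1.88
Compute 2^(-1.88) = 0.271684
T_allowed = 8 / 0.271684 = 29.445974 hours
Dose = (T / T_allowed) * 100
Dose = (1.1 / 29.445974) * 100 = 3.74

3.74 %


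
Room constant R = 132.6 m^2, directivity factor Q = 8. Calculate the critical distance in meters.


Given values:
  R = 132.6 m^2, Q = 8
Formula: d_c = 0.141 * sqrt(Q * R)
Compute Q * R = 8 * 132.6 = 1060.8
Compute sqrt(1060.8) = 32.5699
d_c = 0.141 * 32.5699 = 4.592

4.592 m


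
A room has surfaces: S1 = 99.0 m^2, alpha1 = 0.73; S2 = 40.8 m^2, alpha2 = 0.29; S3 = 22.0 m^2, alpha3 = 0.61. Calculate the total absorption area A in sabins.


Given surfaces:
  Surface 1: 99.0 * 0.73 = 72.27
  Surface 2: 40.8 * 0.29 = 11.832
  Surface 3: 22.0 * 0.61 = 13.42
Formula: A = sum(Si * alpha_i)
A = 72.27 + 11.832 + 13.42
A = 97.52

97.52 sabins


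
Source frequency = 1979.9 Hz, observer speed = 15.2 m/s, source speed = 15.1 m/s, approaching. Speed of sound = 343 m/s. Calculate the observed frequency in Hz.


Given values:
  f_s = 1979.9 Hz, v_o = 15.2 m/s, v_s = 15.1 m/s
  Direction: approaching
Formula: f_o = f_s * (c + v_o) / (c - v_s)
Numerator: c + v_o = 343 + 15.2 = 358.2
Denominator: c - v_s = 343 - 15.1 = 327.9
f_o = 1979.9 * 358.2 / 327.9 = 2162.86

2162.86 Hz


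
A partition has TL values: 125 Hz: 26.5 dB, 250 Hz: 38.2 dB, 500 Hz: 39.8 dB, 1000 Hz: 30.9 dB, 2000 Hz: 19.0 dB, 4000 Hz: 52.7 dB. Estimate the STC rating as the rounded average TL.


Given TL values at each frequency:
  125 Hz: 26.5 dB
  250 Hz: 38.2 dB
  500 Hz: 39.8 dB
  1000 Hz: 30.9 dB
  2000 Hz: 19.0 dB
  4000 Hz: 52.7 dB
Formula: STC ~ round(average of TL values)
Sum = 26.5 + 38.2 + 39.8 + 30.9 + 19.0 + 52.7 = 207.1
Average = 207.1 / 6 = 34.52
Rounded: 35

35


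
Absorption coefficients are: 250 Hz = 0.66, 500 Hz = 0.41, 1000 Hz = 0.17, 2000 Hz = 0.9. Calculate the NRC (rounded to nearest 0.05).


Given values:
  a_250 = 0.66, a_500 = 0.41
  a_1000 = 0.17, a_2000 = 0.9
Formula: NRC = (a250 + a500 + a1000 + a2000) / 4
Sum = 0.66 + 0.41 + 0.17 + 0.9 = 2.14
NRC = 2.14 / 4 = 0.535
Rounded to nearest 0.05: 0.55

0.55


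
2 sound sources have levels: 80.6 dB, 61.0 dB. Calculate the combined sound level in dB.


Formula: L_total = 10 * log10( sum(10^(Li/10)) )
  Source 1: 10^(80.6/10) = 114815362.1497
  Source 2: 10^(61.0/10) = 1258925.4118
Sum of linear values = 116074287.5615
L_total = 10 * log10(116074287.5615) = 80.65

80.65 dB


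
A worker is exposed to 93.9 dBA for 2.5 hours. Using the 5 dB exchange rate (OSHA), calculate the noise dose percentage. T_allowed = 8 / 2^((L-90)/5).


Given values:
  L = 93.9 dBA, T = 2.5 hours
Formula: T_allowed = 8 / 2^((L - 90) / 5)
Compute exponent: (93.9 - 90) / 5 = 0.78
Compute 2^(0.78) = 1.717131
T_allowed = 8 / 1.717131 = 4.658934 hours
Dose = (T / T_allowed) * 100
Dose = (2.5 / 4.658934) * 100 = 53.66

53.66 %


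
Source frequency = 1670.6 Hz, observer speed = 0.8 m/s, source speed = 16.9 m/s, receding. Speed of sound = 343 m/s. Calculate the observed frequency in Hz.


Given values:
  f_s = 1670.6 Hz, v_o = 0.8 m/s, v_s = 16.9 m/s
  Direction: receding
Formula: f_o = f_s * (c - v_o) / (c + v_s)
Numerator: c - v_o = 343 - 0.8 = 342.2
Denominator: c + v_s = 343 + 16.9 = 359.9
f_o = 1670.6 * 342.2 / 359.9 = 1588.44

1588.44 Hz


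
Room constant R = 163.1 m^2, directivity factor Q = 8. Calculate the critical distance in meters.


Given values:
  R = 163.1 m^2, Q = 8
Formula: d_c = 0.141 * sqrt(Q * R)
Compute Q * R = 8 * 163.1 = 1304.8
Compute sqrt(1304.8) = 36.122
d_c = 0.141 * 36.122 = 5.093

5.093 m


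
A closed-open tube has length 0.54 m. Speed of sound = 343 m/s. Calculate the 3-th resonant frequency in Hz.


Given values:
  Tube type: closed-open, L = 0.54 m, c = 343 m/s, n = 3
Formula: f_n = (2n - 1) * c / (4 * L)
Compute 2n - 1 = 2*3 - 1 = 5
Compute 4 * L = 4 * 0.54 = 2.16
f = 5 * 343 / 2.16
f = 793.98

793.98 Hz


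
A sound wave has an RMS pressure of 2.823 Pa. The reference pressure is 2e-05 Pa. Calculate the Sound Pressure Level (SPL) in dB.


Given values:
  p = 2.823 Pa
  p_ref = 2e-05 Pa
Formula: SPL = 20 * log10(p / p_ref)
Compute ratio: p / p_ref = 2.823 / 2e-05 = 141150
Compute log10: log10(141150) = 5.149681
Multiply: SPL = 20 * 5.149681 = 102.99

102.99 dB


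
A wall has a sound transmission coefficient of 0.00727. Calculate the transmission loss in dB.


Given values:
  tau = 0.00727
Formula: TL = 10 * log10(1 / tau)
Compute 1 / tau = 1 / 0.00727 = 137.5516
Compute log10(137.5516) = 2.138466
TL = 10 * 2.138466 = 21.38

21.38 dB


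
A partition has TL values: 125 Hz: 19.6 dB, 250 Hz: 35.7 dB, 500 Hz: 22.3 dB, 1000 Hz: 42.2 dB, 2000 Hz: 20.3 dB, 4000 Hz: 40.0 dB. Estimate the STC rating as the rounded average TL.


Given TL values at each frequency:
  125 Hz: 19.6 dB
  250 Hz: 35.7 dB
  500 Hz: 22.3 dB
  1000 Hz: 42.2 dB
  2000 Hz: 20.3 dB
  4000 Hz: 40.0 dB
Formula: STC ~ round(average of TL values)
Sum = 19.6 + 35.7 + 22.3 + 42.2 + 20.3 + 40.0 = 180.1
Average = 180.1 / 6 = 30.02
Rounded: 30

30


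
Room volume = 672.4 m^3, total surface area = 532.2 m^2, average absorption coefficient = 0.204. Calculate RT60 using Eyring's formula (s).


Given values:
  V = 672.4 m^3, S = 532.2 m^2, alpha = 0.204
Formula: RT60 = 0.161 * V / (-S * ln(1 - alpha))
Compute ln(1 - 0.204) = ln(0.796) = -0.228156
Denominator: -532.2 * -0.228156 = 121.4246
Numerator: 0.161 * 672.4 = 108.2564
RT60 = 108.2564 / 121.4246 = 0.892

0.892 s


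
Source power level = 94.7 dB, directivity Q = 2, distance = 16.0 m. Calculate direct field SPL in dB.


Given values:
  Lw = 94.7 dB, Q = 2, r = 16.0 m
Formula: SPL = Lw + 10 * log10(Q / (4 * pi * r^2))
Compute 4 * pi * r^2 = 4 * pi * 16.0^2 = 3216.9909
Compute Q / denom = 2 / 3216.9909 = 0.0006217
Compute 10 * log10(0.0006217) = -32.0642
SPL = 94.7 + (-32.0642) = 62.64

62.64 dB


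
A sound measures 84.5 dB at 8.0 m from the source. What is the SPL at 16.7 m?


Given values:
  SPL1 = 84.5 dB, r1 = 8.0 m, r2 = 16.7 m
Formula: SPL2 = SPL1 - 20 * log10(r2 / r1)
Compute ratio: r2 / r1 = 16.7 / 8.0 = 2.0875
Compute log10: log10(2.0875) = 0.319626
Compute drop: 20 * 0.319626 = 6.3925
SPL2 = 84.5 - 6.3925 = 78.11

78.11 dB


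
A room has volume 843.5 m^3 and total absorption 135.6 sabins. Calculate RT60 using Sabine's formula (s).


Given values:
  V = 843.5 m^3
  A = 135.6 sabins
Formula: RT60 = 0.161 * V / A
Numerator: 0.161 * 843.5 = 135.8035
RT60 = 135.8035 / 135.6 = 1.002

1.002 s


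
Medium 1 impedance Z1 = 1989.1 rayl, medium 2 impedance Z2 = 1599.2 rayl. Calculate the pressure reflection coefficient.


Given values:
  Z1 = 1989.1 rayl, Z2 = 1599.2 rayl
Formula: R = (Z2 - Z1) / (Z2 + Z1)
Numerator: Z2 - Z1 = 1599.2 - 1989.1 = -389.9
Denominator: Z2 + Z1 = 1599.2 + 1989.1 = 3588.3
R = -389.9 / 3588.3 = -0.1087

-0.1087


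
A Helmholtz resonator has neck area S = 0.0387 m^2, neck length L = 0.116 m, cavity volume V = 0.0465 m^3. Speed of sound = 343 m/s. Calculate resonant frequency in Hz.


Given values:
  S = 0.0387 m^2, L = 0.116 m, V = 0.0465 m^3, c = 343 m/s
Formula: f = (c / (2*pi)) * sqrt(S / (V * L))
Compute V * L = 0.0465 * 0.116 = 0.005394
Compute S / (V * L) = 0.0387 / 0.005394 = 7.1746
Compute sqrt(7.1746) = 2.678544
Compute c / (2*pi) = 343 / 6.283185 = 54.590148
f = 54.590148 * 2.678544 = 146.22

146.22 Hz


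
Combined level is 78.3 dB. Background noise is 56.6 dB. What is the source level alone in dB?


Given values:
  L_total = 78.3 dB, L_bg = 56.6 dB
Formula: L_source = 10 * log10(10^(L_total/10) - 10^(L_bg/10))
Convert to linear:
  10^(78.3/10) = 67608297.5392
  10^(56.6/10) = 457088.1896
Difference: 67608297.5392 - 457088.1896 = 67151209.3496
L_source = 10 * log10(67151209.3496) = 78.27

78.27 dB


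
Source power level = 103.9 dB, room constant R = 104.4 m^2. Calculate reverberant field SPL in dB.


Given values:
  Lw = 103.9 dB, R = 104.4 m^2
Formula: SPL = Lw + 10 * log10(4 / R)
Compute 4 / R = 4 / 104.4 = 0.038314
Compute 10 * log10(0.038314) = -14.1664
SPL = 103.9 + (-14.1664) = 89.73

89.73 dB


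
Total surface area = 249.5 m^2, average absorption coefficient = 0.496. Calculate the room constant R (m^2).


Given values:
  S = 249.5 m^2, alpha = 0.496
Formula: R = S * alpha / (1 - alpha)
Numerator: 249.5 * 0.496 = 123.752
Denominator: 1 - 0.496 = 0.504
R = 123.752 / 0.504 = 245.54

245.54 m^2


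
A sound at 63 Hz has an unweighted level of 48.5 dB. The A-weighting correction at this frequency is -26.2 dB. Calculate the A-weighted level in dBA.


Given values:
  SPL = 48.5 dB
  A-weighting at 63 Hz = -26.2 dB
Formula: L_A = SPL + A_weight
L_A = 48.5 + (-26.2)
L_A = 22.3

22.3 dBA


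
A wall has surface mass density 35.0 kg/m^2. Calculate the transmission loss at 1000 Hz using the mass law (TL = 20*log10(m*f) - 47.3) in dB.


Given values:
  m = 35.0 kg/m^2, f = 1000 Hz
Formula: TL = 20 * log10(m * f) - 47.3
Compute m * f = 35.0 * 1000 = 35000.0
Compute log10(35000.0) = 4.544068
Compute 20 * 4.544068 = 90.8814
TL = 90.8814 - 47.3 = 43.58

43.58 dB


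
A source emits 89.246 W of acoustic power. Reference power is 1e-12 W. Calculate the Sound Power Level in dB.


Given values:
  W = 89.246 W
  W_ref = 1e-12 W
Formula: SWL = 10 * log10(W / W_ref)
Compute ratio: W / W_ref = 89246000000000
Compute log10: log10(89246000000000) = 13.950589
Multiply: SWL = 10 * 13.950589 = 139.51

139.51 dB


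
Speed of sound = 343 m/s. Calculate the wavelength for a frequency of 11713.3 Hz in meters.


Given values:
  c = 343 m/s, f = 11713.3 Hz
Formula: lambda = c / f
lambda = 343 / 11713.3
lambda = 0.0293

0.0293 m


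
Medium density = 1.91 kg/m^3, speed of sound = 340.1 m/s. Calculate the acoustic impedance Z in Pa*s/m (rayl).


Given values:
  rho = 1.91 kg/m^3
  c = 340.1 m/s
Formula: Z = rho * c
Z = 1.91 * 340.1
Z = 649.59

649.59 rayl


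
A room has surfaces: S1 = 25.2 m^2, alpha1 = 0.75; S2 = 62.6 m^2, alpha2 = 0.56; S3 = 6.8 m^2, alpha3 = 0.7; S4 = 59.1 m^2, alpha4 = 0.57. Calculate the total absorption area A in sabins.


Given surfaces:
  Surface 1: 25.2 * 0.75 = 18.9
  Surface 2: 62.6 * 0.56 = 35.056
  Surface 3: 6.8 * 0.7 = 4.76
  Surface 4: 59.1 * 0.57 = 33.687
Formula: A = sum(Si * alpha_i)
A = 18.9 + 35.056 + 4.76 + 33.687
A = 92.4

92.4 sabins


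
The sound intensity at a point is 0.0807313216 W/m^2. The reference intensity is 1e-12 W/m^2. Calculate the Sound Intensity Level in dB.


Given values:
  I = 0.0807313216 W/m^2
  I_ref = 1e-12 W/m^2
Formula: SIL = 10 * log10(I / I_ref)
Compute ratio: I / I_ref = 80731321600
Compute log10: log10(80731321600) = 10.907042
Multiply: SIL = 10 * 10.907042 = 109.07

109.07 dB


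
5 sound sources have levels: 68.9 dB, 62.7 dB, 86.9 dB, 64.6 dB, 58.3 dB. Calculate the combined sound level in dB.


Formula: L_total = 10 * log10( sum(10^(Li/10)) )
  Source 1: 10^(68.9/10) = 7762471.1663
  Source 2: 10^(62.7/10) = 1862087.1367
  Source 3: 10^(86.9/10) = 489778819.3684
  Source 4: 10^(64.6/10) = 2884031.5031
  Source 5: 10^(58.3/10) = 676082.9754
Sum of linear values = 502963492.1499
L_total = 10 * log10(502963492.1499) = 87.02

87.02 dB


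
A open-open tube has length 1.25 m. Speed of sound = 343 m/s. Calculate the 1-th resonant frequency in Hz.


Given values:
  Tube type: open-open, L = 1.25 m, c = 343 m/s, n = 1
Formula: f_n = n * c / (2 * L)
Compute 2 * L = 2 * 1.25 = 2.5
f = 1 * 343 / 2.5
f = 137.2

137.2 Hz


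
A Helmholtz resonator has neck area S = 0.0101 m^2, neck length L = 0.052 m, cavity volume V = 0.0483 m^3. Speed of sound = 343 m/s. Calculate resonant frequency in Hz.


Given values:
  S = 0.0101 m^2, L = 0.052 m, V = 0.0483 m^3, c = 343 m/s
Formula: f = (c / (2*pi)) * sqrt(S / (V * L))
Compute V * L = 0.0483 * 0.052 = 0.0025116
Compute S / (V * L) = 0.0101 / 0.0025116 = 4.0213
Compute sqrt(4.0213) = 2.005318
Compute c / (2*pi) = 343 / 6.283185 = 54.590148
f = 54.590148 * 2.005318 = 109.47

109.47 Hz


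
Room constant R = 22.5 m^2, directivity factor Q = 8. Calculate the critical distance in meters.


Given values:
  R = 22.5 m^2, Q = 8
Formula: d_c = 0.141 * sqrt(Q * R)
Compute Q * R = 8 * 22.5 = 180.0
Compute sqrt(180.0) = 13.4164
d_c = 0.141 * 13.4164 = 1.892

1.892 m


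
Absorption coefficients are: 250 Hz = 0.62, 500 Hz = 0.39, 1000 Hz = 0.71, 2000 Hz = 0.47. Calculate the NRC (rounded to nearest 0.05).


Given values:
  a_250 = 0.62, a_500 = 0.39
  a_1000 = 0.71, a_2000 = 0.47
Formula: NRC = (a250 + a500 + a1000 + a2000) / 4
Sum = 0.62 + 0.39 + 0.71 + 0.47 = 2.19
NRC = 2.19 / 4 = 0.5475
Rounded to nearest 0.05: 0.55

0.55


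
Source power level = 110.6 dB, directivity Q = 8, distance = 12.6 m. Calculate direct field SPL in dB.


Given values:
  Lw = 110.6 dB, Q = 8, r = 12.6 m
Formula: SPL = Lw + 10 * log10(Q / (4 * pi * r^2))
Compute 4 * pi * r^2 = 4 * pi * 12.6^2 = 1995.037
Compute Q / denom = 8 / 1995.037 = 0.00400995
Compute 10 * log10(0.00400995) = -23.9686
SPL = 110.6 + (-23.9686) = 86.63

86.63 dB


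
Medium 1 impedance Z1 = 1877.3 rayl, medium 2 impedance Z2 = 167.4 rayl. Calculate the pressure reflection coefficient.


Given values:
  Z1 = 1877.3 rayl, Z2 = 167.4 rayl
Formula: R = (Z2 - Z1) / (Z2 + Z1)
Numerator: Z2 - Z1 = 167.4 - 1877.3 = -1709.9
Denominator: Z2 + Z1 = 167.4 + 1877.3 = 2044.7
R = -1709.9 / 2044.7 = -0.8363

-0.8363


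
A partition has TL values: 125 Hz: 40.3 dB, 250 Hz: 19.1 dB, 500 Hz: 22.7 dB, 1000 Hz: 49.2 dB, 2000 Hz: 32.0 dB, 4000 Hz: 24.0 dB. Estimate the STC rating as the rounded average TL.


Given TL values at each frequency:
  125 Hz: 40.3 dB
  250 Hz: 19.1 dB
  500 Hz: 22.7 dB
  1000 Hz: 49.2 dB
  2000 Hz: 32.0 dB
  4000 Hz: 24.0 dB
Formula: STC ~ round(average of TL values)
Sum = 40.3 + 19.1 + 22.7 + 49.2 + 32.0 + 24.0 = 187.3
Average = 187.3 / 6 = 31.22
Rounded: 31

31


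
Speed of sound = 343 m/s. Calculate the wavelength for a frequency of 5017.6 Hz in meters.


Given values:
  c = 343 m/s, f = 5017.6 Hz
Formula: lambda = c / f
lambda = 343 / 5017.6
lambda = 0.0684

0.0684 m


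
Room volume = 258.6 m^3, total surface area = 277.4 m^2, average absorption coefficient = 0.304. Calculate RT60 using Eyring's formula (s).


Given values:
  V = 258.6 m^3, S = 277.4 m^2, alpha = 0.304
Formula: RT60 = 0.161 * V / (-S * ln(1 - alpha))
Compute ln(1 - 0.304) = ln(0.696) = -0.362406
Denominator: -277.4 * -0.362406 = 100.5314
Numerator: 0.161 * 258.6 = 41.6346
RT60 = 41.6346 / 100.5314 = 0.414

0.414 s


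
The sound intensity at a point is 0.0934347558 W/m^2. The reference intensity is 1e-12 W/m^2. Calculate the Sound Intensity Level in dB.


Given values:
  I = 0.0934347558 W/m^2
  I_ref = 1e-12 W/m^2
Formula: SIL = 10 * log10(I / I_ref)
Compute ratio: I / I_ref = 93434755800
Compute log10: log10(93434755800) = 10.970508
Multiply: SIL = 10 * 10.970508 = 109.71

109.71 dB


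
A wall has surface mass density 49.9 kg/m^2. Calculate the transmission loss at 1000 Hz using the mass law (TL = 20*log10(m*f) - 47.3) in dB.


Given values:
  m = 49.9 kg/m^2, f = 1000 Hz
Formula: TL = 20 * log10(m * f) - 47.3
Compute m * f = 49.9 * 1000 = 49900.0
Compute log10(49900.0) = 4.698101
Compute 20 * 4.698101 = 93.962
TL = 93.962 - 47.3 = 46.66

46.66 dB


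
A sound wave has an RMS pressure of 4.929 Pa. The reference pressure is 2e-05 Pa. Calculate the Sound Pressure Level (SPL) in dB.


Given values:
  p = 4.929 Pa
  p_ref = 2e-05 Pa
Formula: SPL = 20 * log10(p / p_ref)
Compute ratio: p / p_ref = 4.929 / 2e-05 = 246450
Compute log10: log10(246450) = 5.391729
Multiply: SPL = 20 * 5.391729 = 107.83

107.83 dB


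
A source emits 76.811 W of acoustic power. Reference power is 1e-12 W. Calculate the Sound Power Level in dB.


Given values:
  W = 76.811 W
  W_ref = 1e-12 W
Formula: SWL = 10 * log10(W / W_ref)
Compute ratio: W / W_ref = 76811000000000
Compute log10: log10(76811000000000) = 13.885423
Multiply: SWL = 10 * 13.885423 = 138.85

138.85 dB


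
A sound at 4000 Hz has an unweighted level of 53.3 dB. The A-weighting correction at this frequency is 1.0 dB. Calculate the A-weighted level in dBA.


Given values:
  SPL = 53.3 dB
  A-weighting at 4000 Hz = 1.0 dB
Formula: L_A = SPL + A_weight
L_A = 53.3 + (1.0)
L_A = 54.3

54.3 dBA


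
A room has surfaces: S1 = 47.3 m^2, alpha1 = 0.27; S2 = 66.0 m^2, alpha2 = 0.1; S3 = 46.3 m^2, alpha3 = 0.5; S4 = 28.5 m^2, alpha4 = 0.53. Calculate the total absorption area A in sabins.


Given surfaces:
  Surface 1: 47.3 * 0.27 = 12.771
  Surface 2: 66.0 * 0.1 = 6.6
  Surface 3: 46.3 * 0.5 = 23.15
  Surface 4: 28.5 * 0.53 = 15.105
Formula: A = sum(Si * alpha_i)
A = 12.771 + 6.6 + 23.15 + 15.105
A = 57.63

57.63 sabins


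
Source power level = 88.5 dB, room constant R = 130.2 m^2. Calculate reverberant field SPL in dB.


Given values:
  Lw = 88.5 dB, R = 130.2 m^2
Formula: SPL = Lw + 10 * log10(4 / R)
Compute 4 / R = 4 / 130.2 = 0.030722
Compute 10 * log10(0.030722) = -15.1255
SPL = 88.5 + (-15.1255) = 73.37

73.37 dB


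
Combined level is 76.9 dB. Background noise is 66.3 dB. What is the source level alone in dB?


Given values:
  L_total = 76.9 dB, L_bg = 66.3 dB
Formula: L_source = 10 * log10(10^(L_total/10) - 10^(L_bg/10))
Convert to linear:
  10^(76.9/10) = 48977881.9368
  10^(66.3/10) = 4265795.188
Difference: 48977881.9368 - 4265795.188 = 44712086.7488
L_source = 10 * log10(44712086.7488) = 76.5

76.5 dB


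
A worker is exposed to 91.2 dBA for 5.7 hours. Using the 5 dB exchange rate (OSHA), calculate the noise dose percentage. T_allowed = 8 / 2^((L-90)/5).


Given values:
  L = 91.2 dBA, T = 5.7 hours
Formula: T_allowed = 8 / 2^((L - 90) / 5)
Compute exponent: (91.2 - 90) / 5 = 0.24
Compute 2^(0.24) = 1.180993
T_allowed = 8 / 1.180993 = 6.773961 hours
Dose = (T / T_allowed) * 100
Dose = (5.7 / 6.773961) * 100 = 84.15

84.15 %


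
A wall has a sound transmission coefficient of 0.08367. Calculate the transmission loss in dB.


Given values:
  tau = 0.08367
Formula: TL = 10 * log10(1 / tau)
Compute 1 / tau = 1 / 0.08367 = 11.9517
Compute log10(11.9517) = 1.07743
TL = 10 * 1.07743 = 10.77

10.77 dB


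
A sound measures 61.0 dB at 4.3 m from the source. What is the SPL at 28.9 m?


Given values:
  SPL1 = 61.0 dB, r1 = 4.3 m, r2 = 28.9 m
Formula: SPL2 = SPL1 - 20 * log10(r2 / r1)
Compute ratio: r2 / r1 = 28.9 / 4.3 = 6.7209
Compute log10: log10(6.7209) = 0.827427
Compute drop: 20 * 0.827427 = 16.5485
SPL2 = 61.0 - 16.5485 = 44.45

44.45 dB


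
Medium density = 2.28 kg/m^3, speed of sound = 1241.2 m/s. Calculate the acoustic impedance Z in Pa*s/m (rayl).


Given values:
  rho = 2.28 kg/m^3
  c = 1241.2 m/s
Formula: Z = rho * c
Z = 2.28 * 1241.2
Z = 2829.94

2829.94 rayl


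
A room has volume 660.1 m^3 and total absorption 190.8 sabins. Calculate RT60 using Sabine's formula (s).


Given values:
  V = 660.1 m^3
  A = 190.8 sabins
Formula: RT60 = 0.161 * V / A
Numerator: 0.161 * 660.1 = 106.2761
RT60 = 106.2761 / 190.8 = 0.557

0.557 s


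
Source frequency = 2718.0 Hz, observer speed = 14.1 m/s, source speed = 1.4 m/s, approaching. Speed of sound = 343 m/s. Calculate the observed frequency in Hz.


Given values:
  f_s = 2718.0 Hz, v_o = 14.1 m/s, v_s = 1.4 m/s
  Direction: approaching
Formula: f_o = f_s * (c + v_o) / (c - v_s)
Numerator: c + v_o = 343 + 14.1 = 357.1
Denominator: c - v_s = 343 - 1.4 = 341.6
f_o = 2718.0 * 357.1 / 341.6 = 2841.33

2841.33 Hz


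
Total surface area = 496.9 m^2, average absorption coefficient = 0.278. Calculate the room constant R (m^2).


Given values:
  S = 496.9 m^2, alpha = 0.278
Formula: R = S * alpha / (1 - alpha)
Numerator: 496.9 * 0.278 = 138.1382
Denominator: 1 - 0.278 = 0.722
R = 138.1382 / 0.722 = 191.33

191.33 m^2


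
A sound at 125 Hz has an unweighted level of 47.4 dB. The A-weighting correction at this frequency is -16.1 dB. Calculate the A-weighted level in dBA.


Given values:
  SPL = 47.4 dB
  A-weighting at 125 Hz = -16.1 dB
Formula: L_A = SPL + A_weight
L_A = 47.4 + (-16.1)
L_A = 31.3

31.3 dBA


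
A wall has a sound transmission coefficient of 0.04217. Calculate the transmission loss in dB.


Given values:
  tau = 0.04217
Formula: TL = 10 * log10(1 / tau)
Compute 1 / tau = 1 / 0.04217 = 23.7135
Compute log10(23.7135) = 1.374996
TL = 10 * 1.374996 = 13.75

13.75 dB


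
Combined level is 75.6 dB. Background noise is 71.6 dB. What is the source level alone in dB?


Given values:
  L_total = 75.6 dB, L_bg = 71.6 dB
Formula: L_source = 10 * log10(10^(L_total/10) - 10^(L_bg/10))
Convert to linear:
  10^(75.6/10) = 36307805.477
  10^(71.6/10) = 14454397.7075
Difference: 36307805.477 - 14454397.7075 = 21853407.7695
L_source = 10 * log10(21853407.7695) = 73.4

73.4 dB


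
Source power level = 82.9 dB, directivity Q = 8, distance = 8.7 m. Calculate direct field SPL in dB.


Given values:
  Lw = 82.9 dB, Q = 8, r = 8.7 m
Formula: SPL = Lw + 10 * log10(Q / (4 * pi * r^2))
Compute 4 * pi * r^2 = 4 * pi * 8.7^2 = 951.1486
Compute Q / denom = 8 / 951.1486 = 0.00841088
Compute 10 * log10(0.00841088) = -20.7516
SPL = 82.9 + (-20.7516) = 62.15

62.15 dB


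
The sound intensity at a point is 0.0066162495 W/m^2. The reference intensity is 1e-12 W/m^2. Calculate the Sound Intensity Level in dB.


Given values:
  I = 0.0066162495 W/m^2
  I_ref = 1e-12 W/m^2
Formula: SIL = 10 * log10(I / I_ref)
Compute ratio: I / I_ref = 6616249500
Compute log10: log10(6616249500) = 9.820612
Multiply: SIL = 10 * 9.820612 = 98.21

98.21 dB
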